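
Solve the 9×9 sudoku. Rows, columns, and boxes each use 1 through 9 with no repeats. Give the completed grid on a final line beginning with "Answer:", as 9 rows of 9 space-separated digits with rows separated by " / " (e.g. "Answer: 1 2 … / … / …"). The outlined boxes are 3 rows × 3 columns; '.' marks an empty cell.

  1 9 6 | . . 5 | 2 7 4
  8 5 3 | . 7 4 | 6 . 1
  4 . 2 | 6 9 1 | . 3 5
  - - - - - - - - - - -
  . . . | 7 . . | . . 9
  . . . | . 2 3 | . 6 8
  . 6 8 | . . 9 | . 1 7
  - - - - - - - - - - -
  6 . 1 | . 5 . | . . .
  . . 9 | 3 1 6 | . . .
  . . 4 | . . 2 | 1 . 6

Step 1. [r7c7∈{3,4,7,8,9}] across col 7, 9 lands solely at r7c7. So r7c7=9.
Step 2. [r9c5∈{8}] only 8 remains possible at r9c5, so r9c5=8.
Step 3. [r4c3∈{5}] r4c3's peers cover all but 5 ⇒ r4c3=5.
Step 4. [r8c7∈{4,5,7,8}] r8c7 is the only open cell in col 7 admitting 7, so r8c7=7.
Step 5. [r4c8∈{2,4}] in box 6, 2 fits only at r4c8. So r4c8=2.
Step 6. [r6c5∈{4}] r6c5 is down to just 4, so r6c5=4.
Step 7. [r4c1∈{3}] only 3 remains possible at r4c1 ⇒ r4c1=3.
Step 8. [r8c8∈{4,5,8}] across row 8, 4 lands solely at r8c8 ⇒ r8c8=4.
Step 9. [r8c9∈{2}] nothing but 2 survives at r8c9. So r8c9=2.
Step 10. [r7c2∈{2,3,7,8}] in row 7, 2 fits only at r7c2, so r7c2=2.
Step 11. [r5c4∈{1,5}] 1 has one home in col 4: r5c4. So r5c4=1.
Step 12. [r4c7∈{4}] r4c7 has the single candidate 4, so r4c7=4.
Step 13. [r3c2∈{7}] only 7 remains possible at r3c2 ⇒ r3c2=7.
Step 14. [r9c1∈{5,7}] 7 has one home in row 9: r9c1 ⇒ r9c1=7.
Step 15. [r5c7∈{5}] r5c7 has the single candidate 5, so r5c7=5.
Step 16. [r7c8∈{8}] only 8 remains possible at r7c8 ⇒ r7c8=8.
Step 17. [r4c5∈{6}] nothing but 6 survives at r4c5. So r4c5=6.
Step 18. [r9c2∈{3}] nothing but 3 survives at r9c2. So r9c2=3.
Step 19. [r2c4∈{2}] r2c4 is down to just 2 ⇒ r2c4=2.
Step 20. [r9c4∈{9}] r9c4 is down to just 9, so r9c4=9.
Step 21. [r1c4∈{8}] r1c4's peers cover all but 8. So r1c4=8.
Step 22. [r1c5∈{3}] r1c5 has the single candidate 3 ⇒ r1c5=3.
Step 23. [r5c3∈{7}] nothing but 7 survives at r5c3, so r5c3=7.
Step 24. [r6c4∈{5}] nothing but 5 survives at r6c4 ⇒ r6c4=5.
Step 25. [r4c2∈{1}] r4c2 has the single candidate 1 ⇒ r4c2=1.
Step 26. [r6c7∈{3}] r6c7 has the single candidate 3 ⇒ r6c7=3.
Step 27. [r6c1∈{2}] r6c1 has the single candidate 2 ⇒ r6c1=2.
Step 28. [r7c4∈{4}] r7c4 has the single candidate 4 ⇒ r7c4=4.
Step 29. [r8c2∈{8}] only 8 remains possible at r8c2, so r8c2=8.
Step 30. [r9c8∈{5}] r9c8 has the single candidate 5, so r9c8=5.
Step 31. [r7c9∈{3}] only 3 remains possible at r7c9, so r7c9=3.
Step 32. [r5c2∈{4}] r5c2's peers cover all but 4 ⇒ r5c2=4.
Step 33. [r7c6∈{7}] only 7 remains possible at r7c6 ⇒ r7c6=7.
Step 34. [r3c7∈{8}] only 8 remains possible at r3c7 ⇒ r3c7=8.
Step 35. [r8c1∈{5}] only 5 remains possible at r8c1. So r8c1=5.
Step 36. [r4c6∈{8}] r4c6's peers cover all but 8 ⇒ r4c6=8.
Step 37. [r5c1∈{9}] r5c1 is down to just 9 ⇒ r5c1=9.
Step 38. [r2c8∈{9}] nothing but 9 survives at r2c8, so r2c8=9.

Answer: 1 9 6 8 3 5 2 7 4 / 8 5 3 2 7 4 6 9 1 / 4 7 2 6 9 1 8 3 5 / 3 1 5 7 6 8 4 2 9 / 9 4 7 1 2 3 5 6 8 / 2 6 8 5 4 9 3 1 7 / 6 2 1 4 5 7 9 8 3 / 5 8 9 3 1 6 7 4 2 / 7 3 4 9 8 2 1 5 6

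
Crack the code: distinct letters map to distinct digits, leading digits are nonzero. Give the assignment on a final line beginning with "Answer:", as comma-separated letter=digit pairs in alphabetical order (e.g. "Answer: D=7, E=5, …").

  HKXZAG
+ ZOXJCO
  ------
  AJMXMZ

Step 1. [col 1: G + O ≡ Z (mod 10)] no forcing yet in column 1 (carry-in 0); Z=4 is free and consistent — try it ⇒ Z=4.
Step 2. [col 1: G + O ≡ Z (mod 10)] no forcing yet in column 1 (carry-in 0); G=8 is free and consistent — try it ⇒ G=8.
Step 3. [col 1: G + O ≡ Z (mod 10)] in column 1 we have G+O≡Z with carry-in 0; given G=8, Z=4 and digits 4,8 already taken and all letters distinct, that pins O to 6 ⇒ O=6.
Step 4. [col 2: A + C ≡ M (mod 10)] several values work for C in column 2 (A + C ≡ M (mod 10), carry-in 1); try C=3 ⇒ C=3.
Step 5. [col 2: A + C ≡ M (mod 10)] several values work for M in column 2 (A + C ≡ M (mod 10), carry-in 1); try M=1, so M=1.
Step 6. [col 2: A + C ≡ M (mod 10)] column 2: given C=3, M=1, carry-in 1, and digits 1,3,4,6,8 already taken and all letters distinct, A+C≡M (mod 10) forces A=7. So A=7.
Step 7. [col 3: Z + J ≡ X (mod 10)] column 3 (Z + J ≡ X (mod 10), carry-in 1) doesn't pin X yet; pick X=0 and continue, so X=0.
Step 8. [col 3: Z + J ≡ X (mod 10)] column 3 reads Z+J+carry(1)=X with Z=4, X=0; with digits 0,1,3,4,6,7,8 already taken and all letters distinct, the only value for J is 5. So J=5.
Step 9. [col 5: K + O ≡ J (mod 10)] from column 5 (O=6, J=5, carry-in 0, digits 0,1,3,4,5,6,7,8 already taken and all letters distinct): K must equal 9. So K=9.
Step 10. [col 6: H + Z ≡ A (mod 10)] in column 6 we have H+Z≡A with carry-in 1; given Z=4, A=7 and digits 0,1,3,4,5,6,7,8,9 already taken and all letters distinct, that pins H to 2 ⇒ H=2.

Answer: A=7, C=3, G=8, H=2, J=5, K=9, M=1, O=6, X=0, Z=4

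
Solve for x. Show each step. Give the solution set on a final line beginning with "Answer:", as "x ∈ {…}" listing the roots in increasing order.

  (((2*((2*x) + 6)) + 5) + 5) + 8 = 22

Step 1. [(((2*((2*x) + 6)) + 5) + 5) + 8 = 22] subtract 8: x sits inside (… + 8). So sub: ((2*((2*x) + 6)) + 5) + 5 = 14.
Step 2. [((2*((2*x) + 6)) + 5) + 5 = 14] 5 comes off first (subtract 5). So sub: (2*((2*x) + 6)) + 5 = 9.
Step 3. [(2*((2*x) + 6)) + 5 = 9] 5 comes off first (subtract 5) ⇒ sub: 2*((2*x) + 6) = 4.
Step 4. [2*((2*x) + 6) = 4] 2 out front; divide by 2 ⇒ div: (2*x) + 6 = 2.
Step 5. [(2*x) + 6 = 2] 2 | LHS and 2 | 2: pull 2 out ⇒ factor: x + 3 = 1.
Step 6. [x + 3 = 1] subtract 3: x sits inside (… + 3). So sub: x = -2.

Answer: x ∈ {-2}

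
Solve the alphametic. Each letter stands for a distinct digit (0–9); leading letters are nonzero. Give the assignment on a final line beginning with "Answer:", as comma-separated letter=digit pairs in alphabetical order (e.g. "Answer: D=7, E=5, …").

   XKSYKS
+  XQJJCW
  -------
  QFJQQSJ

Step 1. [col 1: S + W ≡ J (mod 10)] J=4 is one option consistent with column 1 (S + W ≡ J (mod 10), carry-in 0) — take it ⇒ J=4.
Step 2. [col 1: S + W ≡ J (mod 10)] column 1 (S + W ≡ J (mod 10), carry-in 0) doesn't pin S yet; pick S=6 and continue. So S=6.
Step 3. [Q] the sum has 7 digits but both addends have 6; that extra leading digit Q is the final carry, namely 1 ⇒ Q=1.
Step 4. [col 1: S + W ≡ J (mod 10)] from column 1 (S=6, J=4, carry-in 0, digits 1,4,6 already taken and all letters distinct): W must equal 8. So W=8.
Step 5. [col 2: K + C ≡ S (mod 10)] column 2 (K + C ≡ S (mod 10), carry-in 1) doesn't pin K yet; pick K=2 and continue. So K=2.
Step 6. [col 2: K + C ≡ S (mod 10)] from column 2 (K=2, S=6, carry-in 1, digits 1,2,4,6,8 already taken and all letters distinct): C must equal 3 ⇒ C=3.
Step 7. [col 3: Y + J ≡ Q (mod 10)] column 3 reads Y+J+carry(0)=Q with J=4, Q=1; with digits 1,2,3,4,6,8 already taken and all letters distinct, the only value for Y is 7, so Y=7.
Step 8. [col 6: X + X ≡ F (mod 10)] column 6: given nothing yet, carry-in 0, and digits 1,2,3,4,6,7,8 already taken and all letters distinct, X+X≡F (mod 10) forces X=5 ⇒ X=5.
Step 9. [col 6: X + X ≡ F (mod 10)] column 6 reads X+X+carry(0)=F with X=5; with digits 1,2,3,4,5,6,7,8 already taken and all letters distinct, the only value for F is 0, so F=0.

Answer: C=3, F=0, J=4, K=2, Q=1, S=6, W=8, X=5, Y=7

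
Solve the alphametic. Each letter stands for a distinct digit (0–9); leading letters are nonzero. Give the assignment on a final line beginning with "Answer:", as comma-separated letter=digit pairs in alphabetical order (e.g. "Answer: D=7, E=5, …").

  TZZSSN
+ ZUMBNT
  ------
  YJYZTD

Step 1. [col 1: N + T ≡ D (mod 10)] column 1 (N + T ≡ D (mod 10), carry-in 0) doesn't pin T yet; pick T=8 and continue ⇒ T=8.
Step 2. [col 1: N + T ≡ D (mod 10)] several values work for D in column 1 (N + T ≡ D (mod 10), carry-in 0); try D=0. So D=0.
Step 3. [col 1: N + T ≡ D (mod 10)] column 1 reads N+T+carry(0)=D with T=8, D=0; with digits 0,8 already taken and all letters distinct, the only value for N is 2, so N=2.
Step 4. [col 2: S + N ≡ T (mod 10)] column 2 reads S+N+carry(1)=T with N=2, T=8; with digits 0,2,8 already taken and all letters distinct, the only value for S is 5. So S=5.
Step 5. [col 3: S + B ≡ Z (mod 10)] no forcing yet in column 3 (carry-in 0); Z=1 is free and consistent — try it. So Z=1.
Step 6. [col 3: S + B ≡ Z (mod 10)] from column 3 (S=5, Z=1, carry-in 0, digits 0,1,2,5,8 already taken and all letters distinct): B must equal 6. So B=6.
Step 7. [col 4: Z + M ≡ Y (mod 10)] column 4: given Z=1, carry-in 1, and digits 0,1,2,5,6,8 already taken and all letters distinct, Z+M≡Y (mod 10) forces M=7 ⇒ M=7.
Step 8. [col 4: Z + M ≡ Y (mod 10)] from column 4 (Z=1, M=7, carry-in 1, digits 0,1,2,5,6,7,8 already taken and all letters distinct): Y must equal 9 ⇒ Y=9.
Step 9. [col 5: Z + U ≡ J (mod 10)] in column 5 we have Z+U≡J with carry-in 0; given Z=1 and digits 0,1,2,5,6,7,8,9 already taken and all letters distinct, that pins J to 4, so J=4.
Step 10. [col 5: Z + U ≡ J (mod 10)] column 5: given Z=1, J=4, carry-in 0, and digits 0,1,2,4,5,6,7,8,9 already taken and all letters distinct, Z+U≡J (mod 10) forces U=3. So U=3.

Answer: B=6, D=0, J=4, M=7, N=2, S=5, T=8, U=3, Y=9, Z=1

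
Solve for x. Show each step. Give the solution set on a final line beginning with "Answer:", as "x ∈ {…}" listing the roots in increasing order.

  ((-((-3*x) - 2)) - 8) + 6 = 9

Step 1. [((-((-3*x) - 2)) - 8) + 6 = 9] 6 comes off first (subtract 6) ⇒ sub: (-((-3*x) - 2)) - 8 = 3.
Step 2. [(-((-3*x) - 2)) - 8 = 3] the outer -8 inverts by adding 8 ⇒ sub: -((-3*x) - 2) = 11.
Step 3. [-((-3*x) - 2) = 11] LHS negated; negate both sides. So neg: (-3*x) - 2 = -11.
Step 4. [(-3*x) - 2 = -11] add 2: x sits inside (… - 2) ⇒ sub: -3*x = -9.
Step 5. [-3*x = -9] divide by the outer -3, so div: x = 3.

Answer: x ∈ {3}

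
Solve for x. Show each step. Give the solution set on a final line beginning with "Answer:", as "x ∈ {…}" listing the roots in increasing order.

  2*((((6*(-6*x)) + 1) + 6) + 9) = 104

Step 1. [2*((((6*(-6*x)) + 1) + 6) + 9) = 104] 2 out front; divide by 2 ⇒ div: (((6*(-6*x)) + 1) + 6) + 9 = 52.
Step 2. [(((6*(-6*x)) + 1) + 6) + 9 = 52] subtract 9: x sits inside (… + 9), so sub: ((6*(-6*x)) + 1) + 6 = 43.
Step 3. [((6*(-6*x)) + 1) + 6 = 43] 6 comes off first (subtract 6), so sub: (6*(-6*x)) + 1 = 37.
Step 4. [(6*(-6*x)) + 1 = 37] +1 is outermost — subtract 1 both sides, so sub: 6*(-6*x) = 36.
Step 5. [6*(-6*x) = 36] divide by the outer 6, so div: -6*x = 6.
Step 6. [-6*x = 6] leading coefficient -6: divide by -6, so div: x = -1.

Answer: x ∈ {-1}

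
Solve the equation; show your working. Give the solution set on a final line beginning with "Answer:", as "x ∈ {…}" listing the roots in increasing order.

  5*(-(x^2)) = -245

Step 1. [5*(-(x^2)) = -245] LHS = 5·(…); ÷5 both sides ⇒ div: -(x^2) = -49.
Step 2. [-(x^2) = -49] leading − — multiply by −1 ⇒ neg: x^2 = 49.
Step 3. [x^2 = 49] LHS squared, RHS 49 ≥ 0: apply √ (±). So sqrt: x = 7 or -7.

Answer: x ∈ {-7, 7}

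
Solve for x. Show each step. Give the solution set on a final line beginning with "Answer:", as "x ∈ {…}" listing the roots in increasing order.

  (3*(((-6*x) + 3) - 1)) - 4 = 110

Step 1. [(3*(((-6*x) + 3) - 1)) - 4 = 110] -4 is outermost — add 4 both sides. So sub: 3*(((-6*x) + 3) - 1) = 114.
Step 2. [3*(((-6*x) + 3) - 1) = 114] divide by the outer 3 ⇒ div: ((-6*x) + 3) - 1 = 38.
Step 3. [((-6*x) + 3) - 1 = 38] the outer -1 inverts by adding 1, so sub: (-6*x) + 3 = 39.
Step 4. [(-6*x) + 3 = 39] +3 is outermost — subtract 3 both sides. So sub: -6*x = 36.
Step 5. [-6*x = 36] -6·(inner) — divide through by -6 ⇒ div: x = -6.

Answer: x ∈ {-6}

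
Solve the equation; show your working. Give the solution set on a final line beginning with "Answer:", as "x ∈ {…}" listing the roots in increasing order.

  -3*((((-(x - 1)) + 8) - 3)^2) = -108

Step 1. [-3*((((-(x - 1)) + 8) - 3)^2) = -108] leading coefficient -3: divide by -3, so div: (((-(x - 1)) + 8) - 3)^2 = 36.
Step 2. [(((-(x - 1)) + 8) - 3)^2 = 36] LHS squared, RHS 36 ≥ 0: apply √ (±) ⇒ sqrt: ((-(x - 1)) + 8) - 3 = 6 or -6.
Step 3. [((-(x - 1)) + 8) - 3 = 6 or -6] the outer -3 inverts by adding 3, so sub: (-(x - 1)) + 8 = 9 or -3.
Step 4. [(-(x - 1)) + 8 = 9 or -3] +8 is outermost — subtract 8 both sides. So sub: -(x - 1) = 1 or -11.
Step 5. [-(x - 1) = 1 or -11] leading − — multiply by −1, so neg: x - 1 = -1 or 11.
Step 6. [x - 1 = -1 or 11] -1 is outermost — add 1 both sides ⇒ sub: x = 0 or 12.

Answer: x ∈ {0, 12}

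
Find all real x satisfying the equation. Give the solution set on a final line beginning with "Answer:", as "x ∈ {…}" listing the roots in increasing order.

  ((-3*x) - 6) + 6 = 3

Step 1. [((-3*x) - 6) + 6 = 3] subtract 6: x sits inside (… + 6), so sub: (-3*x) - 6 = -3.
Step 2. [(-3*x) - 6 = -3] -6 is outermost — add 6 both sides ⇒ sub: -3*x = 3.
Step 3. [-3*x = 3] -3 out front; divide by -3, so div: x = -1.

Answer: x ∈ {-1}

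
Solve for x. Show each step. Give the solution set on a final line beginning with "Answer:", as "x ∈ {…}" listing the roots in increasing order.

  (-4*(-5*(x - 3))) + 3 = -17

Step 1. [(-4*(-5*(x - 3))) + 3 = -17] +3 is outermost — subtract 3 both sides, so sub: -4*(-5*(x - 3)) = -20.
Step 2. [-4*(-5*(x - 3)) = -20] LHS = -4·(…); ÷-4 both sides, so div: -5*(x - 3) = 5.
Step 3. [-5*(x - 3) = 5] LHS = -5·(…); ÷-5 both sides, so div: x - 3 = -1.
Step 4. [x - 3 = -1] -3 is outermost — add 3 both sides ⇒ sub: x = 2.

Answer: x ∈ {2}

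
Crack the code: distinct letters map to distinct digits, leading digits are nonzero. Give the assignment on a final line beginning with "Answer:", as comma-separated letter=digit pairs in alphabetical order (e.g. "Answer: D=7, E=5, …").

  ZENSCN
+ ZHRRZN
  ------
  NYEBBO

Step 1. [col 1: N + N ≡ O (mod 10)] several values work for O in column 1 (N + N ≡ O (mod 10), carry-in 0); try O=6 ⇒ O=6.
Step 2. [col 1: N + N ≡ O (mod 10)] N=8 is one option consistent with column 1 (N + N ≡ O (mod 10), carry-in 0) — take it, so N=8.
Step 3. [col 2: C + Z ≡ B (mod 10)] several values work for C in column 2 (C + Z ≡ B (mod 10), carry-in 1); try C=0, so C=0.
Step 4. [col 2: C + Z ≡ B (mod 10)] B=5 is one option consistent with column 2 (C + Z ≡ B (mod 10), carry-in 1) — take it. So B=5.
Step 5. [col 2: C + Z ≡ B (mod 10)] column 2 reads C+Z+carry(1)=B with C=0, B=5; with digits 0,5,6,8 already taken and all letters distinct, the only value for Z is 4 ⇒ Z=4.
Step 6. [col 3: S + R ≡ B (mod 10)] no forcing yet in column 3 (carry-in 0); R=3 is free and consistent — try it ⇒ R=3.
Step 7. [col 3: S + R ≡ B (mod 10)] column 3: given R=3, B=5, carry-in 0, and digits 0,3,4,5,6,8 already taken and all letters distinct, S+R≡B (mod 10) forces S=2 ⇒ S=2.
Step 8. [col 4: N + R ≡ E (mod 10)] column 4 reads N+R+carry(0)=E with N=8, R=3; with digits 0,2,3,4,5,6,8 already taken and all letters distinct, the only value for E is 1 ⇒ E=1.
Step 9. [col 5: E + H ≡ Y (mod 10)] from column 5 (E=1, carry-in 1, digits 0,1,2,3,4,5,6,8 already taken and all letters distinct): H must equal 7. So H=7.
Step 10. [col 5: E + H ≡ Y (mod 10)] from column 5 (E=1, H=7, carry-in 1, digits 0,1,2,3,4,5,6,7,8 already taken and all letters distinct): Y must equal 9. So Y=9.

Answer: B=5, C=0, E=1, H=7, N=8, O=6, R=3, S=2, Y=9, Z=4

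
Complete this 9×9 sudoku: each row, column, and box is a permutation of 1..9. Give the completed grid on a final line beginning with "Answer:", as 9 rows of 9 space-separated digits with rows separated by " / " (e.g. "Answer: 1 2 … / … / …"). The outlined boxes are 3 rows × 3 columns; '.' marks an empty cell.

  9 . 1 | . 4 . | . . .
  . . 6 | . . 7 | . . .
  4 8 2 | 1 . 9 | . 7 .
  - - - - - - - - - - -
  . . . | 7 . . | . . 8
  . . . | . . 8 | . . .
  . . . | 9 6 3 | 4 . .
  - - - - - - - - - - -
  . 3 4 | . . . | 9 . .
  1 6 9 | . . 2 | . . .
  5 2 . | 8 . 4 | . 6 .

Step 1. [r2c2∈{5}] r2c2's peers cover all but 5, so r2c2=5.
Step 2. [r2c1∈{3}] nothing but 3 survives at r2c1. So r2c1=3.
Step 3. [r9c3∈{7}] r9c3 has the single candidate 7 ⇒ r9c3=7.
Step 4. [r2c4∈{2}] only 2 remains possible at r2c4. So r2c4=2.
Step 5. [r4c2∈{1,4,9}] row 4 places 4 nowhere but r4c2, so r4c2=4.
Step 6. [r4c8∈{1,2,3,5,9}] across row 4, 9 lands solely at r4c8. So r4c8=9.
Step 7. [r1c2∈{7}] nothing but 7 survives at r1c2. So r1c2=7.
Step 8. [r6c2∈{1}] r6c2 is down to just 1, so r6c2=1.
Step 9. [r9c5∈{1,3,9}] row 9 places 9 nowhere but r9c5, so r9c5=9.
Step 10. [r2c9∈{1,4,9}] r2c9 is the only open cell in row 2 admitting 9 ⇒ r2c9=9.
Step 11. [r8c9∈{3,4,5,7}] r8c9 is the only open cell in col 9 admitting 4, so r8c9=4.
Step 12. [r6c3∈{5,8}] 8 has one home in col 3: r6c3. So r6c3=8.
Step 13. [r2c8∈{1,4,8}] row 2 places 4 nowhere but r2c8, so r2c8=4.
Step 14. [r2c7∈{1,8}] row 2 places 1 nowhere but r2c7, so r2c7=1.
Step 15. [r9c7∈{3}] r9c7's peers cover all but 3. So r9c7=3.
Step 16. [r9c9∈{1}] only 1 remains possible at r9c9, so r9c9=1.
Step 17. [r5c8∈{1,2,3,5}] across col 8, 1 lands solely at r5c8. So r5c8=1.
Step 18. [r5c9∈{2,3,5,6,7}] r5c9 is the only open cell in box 6 admitting 3, so r5c9=3.
Step 19. [r1c8∈{2,3,5,8}] 3 has one home in col 8: r1c8, so r1c8=3.
Step 20. [r1c7∈{2,5,6,8}] row 1 places 8 nowhere but r1c7 ⇒ r1c7=8.
Step 21. [r1c9∈{2,5,6}] r1c9 is the only open cell in row 1 admitting 2, so r1c9=2.
Step 22. [r5c3∈{5}] nothing but 5 survives at r5c3, so r5c3=5.
Step 23. [r5c5∈{2}] only 2 remains possible at r5c5 ⇒ r5c5=2.
Step 24. [r4c7∈{2,5,6}] in col 7, 2 fits only at r4c7. So r4c7=2.
Step 25. [r6c8∈{5}] r6c8 has the single candidate 5. So r6c8=5.
Step 26. [r5c7∈{6,7}] 6 has one home in box 6: r5c7, so r5c7=6.
Step 27. [r8c7∈{5,7}] col 7 places 7 nowhere but r8c7 ⇒ r8c7=7.
Step 28. [r7c9∈{5}] only 5 remains possible at r7c9, so r7c9=5.
Step 29. [r8c4∈{3,5}] 3 has one home in col 4: r8c4 ⇒ r8c4=3.
Step 30. [r1c4∈{5,6}] 5 has one home in col 4: r1c4 ⇒ r1c4=5.
Step 31. [r4c6∈{1,5}] across col 6, 5 lands solely at r4c6. So r4c6=5.
Step 32. [r7c6∈{1,6}] in col 6, 1 fits only at r7c6. So r7c6=1.
Step 33. [r7c8∈{2,8}] r7c8 is the only open cell in row 7 admitting 2 ⇒ r7c8=2.
Step 34. [r6c1∈{2,7}] row 6 places 2 nowhere but r6c1. So r6c1=2.
Step 35. [r7c5∈{7}] r7c5 is down to just 7 ⇒ r7c5=7.
Step 36. [r6c9∈{7}] r6c9's peers cover all but 7 ⇒ r6c9=7.
Step 37. [r7c4∈{6}] nothing but 6 survives at r7c4. So r7c4=6.
Step 38. [r8c5∈{5}] only 5 remains possible at r8c5 ⇒ r8c5=5.
Step 39. [r4c1∈{6}] only 6 remains possible at r4c1 ⇒ r4c1=6.
Step 40. [r5c2∈{9}] r5c2 has the single candidate 9, so r5c2=9.
Step 41. [r3c9∈{6}] r3c9's peers cover all but 6, so r3c9=6.
Step 42. [r7c1∈{8}] r7c1 has the single candidate 8. So r7c1=8.
Step 43. [r3c5∈{3}] r3c5 has the single candidate 3, so r3c5=3.
Step 44. [r5c4∈{4}] r5c4 has the single candidate 4. So r5c4=4.
Step 45. [r4c3∈{3}] only 3 remains possible at r4c3 ⇒ r4c3=3.
Step 46. [r2c5∈{8}] nothing but 8 survives at r2c5 ⇒ r2c5=8.
Step 47. [r8c8∈{8}] r8c8 is down to just 8, so r8c8=8.
Step 48. [r4c5∈{1}] nothing but 1 survives at r4c5, so r4c5=1.
Step 49. [r1c6∈{6}] r1c6's peers cover all but 6, so r1c6=6.
Step 50. [r5c1∈{7}] only 7 remains possible at r5c1. So r5c1=7.
Step 51. [r3c7∈{5}] only 5 remains possible at r3c7, so r3c7=5.

Answer: 9 7 1 5 4 6 8 3 2 / 3 5 6 2 8 7 1 4 9 / 4 8 2 1 3 9 5 7 6 / 6 4 3 7 1 5 2 9 8 / 7 9 5 4 2 8 6 1 3 / 2 1 8 9 6 3 4 5 7 / 8 3 4 6 7 1 9 2 5 / 1 6 9 3 5 2 7 8 4 / 5 2 7 8 9 4 3 6 1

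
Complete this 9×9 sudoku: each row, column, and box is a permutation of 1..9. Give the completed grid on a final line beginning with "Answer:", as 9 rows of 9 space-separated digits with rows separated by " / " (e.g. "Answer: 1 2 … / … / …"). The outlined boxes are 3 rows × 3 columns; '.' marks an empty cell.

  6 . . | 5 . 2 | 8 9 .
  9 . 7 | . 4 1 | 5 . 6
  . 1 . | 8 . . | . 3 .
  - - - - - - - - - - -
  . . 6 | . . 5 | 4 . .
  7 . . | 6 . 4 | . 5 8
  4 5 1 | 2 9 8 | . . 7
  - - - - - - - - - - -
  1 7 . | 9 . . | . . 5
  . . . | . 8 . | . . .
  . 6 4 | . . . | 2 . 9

Step 1. [r4c2∈{2,3,8,9}] row 4 places 9 nowhere but r4c2. So r4c2=9.
Step 2. [r1c3∈{3}] r1c3's peers cover all but 3. So r1c3=3.
Step 3. [r6c7∈{3,6}] 3 has one home in row 6: r6c7. So r6c7=3.
Step 4. [r8c9∈{1,3,4}] 3 has one home in col 9: r8c9 ⇒ r8c9=3.
Step 5. [r9c1∈{3,5,8}] across box 7, 3 lands solely at r9c1 ⇒ r9c1=3.
Step 6. [r9c6∈{7}] r9c6 has the single candidate 7. So r9c6=7.
Step 7. [r8c2∈{2}] r8c2 is down to just 2, so r8c2=2.
Step 8. [r8c6∈{6}] r8c6 has the single candidate 6. So r8c6=6.
Step 9. [r9c4∈{1}] nothing but 1 survives at r9c4 ⇒ r9c4=1.
Step 10. [r7c8∈{4,6,8}] r7c8 is the only open cell in row 7 admitting 4 ⇒ r7c8=4.
Step 11. [r5c3∈{2}] r5c3's peers cover all but 2, so r5c3=2.
Step 12. [r4c4∈{3,7}] 7 has one home in col 4: r4c4, so r4c4=7.
Step 13. [r4c5∈{1,3}] r4c5 is the only open cell in row 4 admitting 3. So r4c5=3.
Step 14. [r3c3∈{5}] r3c3's peers cover all but 5, so r3c3=5.
Step 15. [r8c8∈{1,7}] in col 8, 7 fits only at r8c8 ⇒ r8c8=7.
Step 16. [r4c8∈{1,2}] col 8 places 1 nowhere but r4c8 ⇒ r4c8=1.
Step 17. [r3c9∈{2,4}] in row 3, 4 fits only at r3c9, so r3c9=4.
Step 18. [r1c5∈{7}] r1c5's peers cover all but 7, so r1c5=7.
Step 19. [r1c9∈{1}] r1c9 is down to just 1, so r1c9=1.
Step 20. [r4c9∈{2}] nothing but 2 survives at r4c9, so r4c9=2.
Step 21. [r5c7∈{9}] r5c7's peers cover all but 9, so r5c7=9.
Step 22. [r7c3∈{8}] r7c3 has the single candidate 8 ⇒ r7c3=8.
Step 23. [r8c7∈{1}] nothing but 1 survives at r8c7, so r8c7=1.
Step 24. [r3c6∈{9}] nothing but 9 survives at r3c6, so r3c6=9.
Step 25. [r8c1∈{5}] only 5 remains possible at r8c1 ⇒ r8c1=5.
Step 26. [r2c2∈{8}] r2c2's peers cover all but 8, so r2c2=8.
Step 27. [r4c1∈{8}] r4c1 has the single candidate 8. So r4c1=8.
Step 28. [r1c2∈{4}] only 4 remains possible at r1c2 ⇒ r1c2=4.
Step 29. [r3c1∈{2}] nothing but 2 survives at r3c1, so r3c1=2.
Step 30. [r9c8∈{8}] nothing but 8 survives at r9c8 ⇒ r9c8=8.
Step 31. [r2c4∈{3}] only 3 remains possible at r2c4. So r2c4=3.
Step 32. [r9c5∈{5}] nothing but 5 survives at r9c5. So r9c5=5.
Step 33. [r7c5∈{2}] only 2 remains possible at r7c5. So r7c5=2.
Step 34. [r3c7∈{7}] r3c7 is down to just 7, so r3c7=7.
Step 35. [r2c8∈{2}] r2c8 is down to just 2. So r2c8=2.
Step 36. [r8c4∈{4}] only 4 remains possible at r8c4, so r8c4=4.
Step 37. [r5c2∈{3}] nothing but 3 survives at r5c2. So r5c2=3.
Step 38. [r7c6∈{3}] r7c6 is down to just 3. So r7c6=3.
Step 39. [r8c3∈{9}] r8c3 is down to just 9, so r8c3=9.
Step 40. [r7c7∈{6}] nothing but 6 survives at r7c7, so r7c7=6.
Step 41. [r5c5∈{1}] r5c5 has the single candidate 1, so r5c5=1.
Step 42. [r6c8∈{6}] only 6 remains possible at r6c8, so r6c8=6.
Step 43. [r3c5∈{6}] nothing but 6 survives at r3c5 ⇒ r3c5=6.

Answer: 6 4 3 5 7 2 8 9 1 / 9 8 7 3 4 1 5 2 6 / 2 1 5 8 6 9 7 3 4 / 8 9 6 7 3 5 4 1 2 / 7 3 2 6 1 4 9 5 8 / 4 5 1 2 9 8 3 6 7 / 1 7 8 9 2 3 6 4 5 / 5 2 9 4 8 6 1 7 3 / 3 6 4 1 5 7 2 8 9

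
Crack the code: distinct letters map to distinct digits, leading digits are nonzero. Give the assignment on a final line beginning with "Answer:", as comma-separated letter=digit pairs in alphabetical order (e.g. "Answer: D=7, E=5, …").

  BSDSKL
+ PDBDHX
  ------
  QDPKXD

Step 1. [col 1: L + X ≡ D (mod 10)] column 1 (L + X ≡ D (mod 10), carry-in 0) doesn't pin X yet; pick X=4 and continue ⇒ X=4.
Step 2. [col 1: L + X ≡ D (mod 10)] no forcing yet in column 1 (carry-in 0); L=1 is free and consistent — try it. So L=1.
Step 3. [col 1: L + X ≡ D (mod 10)] from column 1 (L=1, X=4, carry-in 0, digits 1,4 already taken and all letters distinct): D must equal 5 ⇒ D=5.
Step 4. [col 2: K + H ≡ X (mod 10)] several values work for H in column 2 (K + H ≡ X (mod 10), carry-in 0); try H=8. So H=8.
Step 5. [col 2: K + H ≡ X (mod 10)] column 2: given H=8, X=4, carry-in 0, and digits 1,4,5,8 already taken and all letters distinct, K+H≡X (mod 10) forces K=6 ⇒ K=6.
Step 6. [col 3: S + D ≡ K (mod 10)] column 3: given D=5, K=6, carry-in 1, and digits 1,4,5,6,8 already taken and all letters distinct, S+D≡K (mod 10) forces S=0. So S=0.
Step 7. [col 4: D + B ≡ P (mod 10)] P=7 is one option consistent with column 4 (D + B ≡ P (mod 10), carry-in 0) — take it. So P=7.
Step 8. [col 4: D + B ≡ P (mod 10)] in column 4 we have D+B≡P with carry-in 0; given D=5, P=7 and digits 0,1,4,5,6,7,8 already taken and all letters distinct, that pins B to 2. So B=2.
Step 9. [col 6: B + P ≡ Q (mod 10)] column 6: given B=2, P=7, carry-in 0, and digits 0,1,2,4,5,6,7,8 already taken and all letters distinct, B+P≡Q (mod 10) forces Q=9 ⇒ Q=9.

Answer: B=2, D=5, H=8, K=6, L=1, P=7, Q=9, S=0, X=4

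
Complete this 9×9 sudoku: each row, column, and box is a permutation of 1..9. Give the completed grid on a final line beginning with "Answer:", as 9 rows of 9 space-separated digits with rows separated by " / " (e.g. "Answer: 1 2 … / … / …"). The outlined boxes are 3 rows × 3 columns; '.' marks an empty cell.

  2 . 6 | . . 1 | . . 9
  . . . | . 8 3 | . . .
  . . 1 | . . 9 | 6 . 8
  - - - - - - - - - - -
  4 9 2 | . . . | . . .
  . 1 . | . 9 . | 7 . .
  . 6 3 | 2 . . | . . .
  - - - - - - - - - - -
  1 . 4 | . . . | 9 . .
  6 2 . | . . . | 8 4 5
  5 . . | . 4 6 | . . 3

Step 1. [r8c6∈{7}] nothing but 7 survives at r8c6. So r8c6=7.
Step 2. [r4c5∈{1,3,5,6,7}] across col 5, 6 lands solely at r4c5, so r4c5=6.
Step 3. [r4c4∈{1,3,5,7,8}] across row 4, 7 lands solely at r4c4. So r4c4=7.
Step 4. [r5c4∈{3,4,5,8}] across box 5, 3 lands solely at r5c4. So r5c4=3.
Step 5. [r1c2∈{3,4,5,7,8}] in row 1, 8 fits only at r1c2. So r1c2=8.
Step 6. [r4c9∈{1}] only 1 remains possible at r4c9. So r4c9=1.
Step 7. [r7c6∈{2,5,8}] in col 6, 2 fits only at r7c6 ⇒ r7c6=2.
Step 8. [r9c2∈{7}] nothing but 7 survives at r9c2. So r9c2=7.
Step 9. [r2c3∈{5,7,9}] across col 3, 7 lands solely at r2c3 ⇒ r2c3=7.
Step 10. [r5c1∈{8}] only 8 remains possible at r5c1. So r5c1=8.
Step 11. [r6c9∈{4}] r6c9 is down to just 4. So r6c9=4.
Step 12. [r6c7∈{5}] only 5 remains possible at r6c7 ⇒ r6c7=5.
Step 13. [r2c9∈{2}] r2c9 has the single candidate 2. So r2c9=2.
Step 14. [r8c5∈{1,3}] across row 8, 3 lands solely at r8c5 ⇒ r8c5=3.
Step 15. [r7c5∈{5}] r7c5 is down to just 5. So r7c5=5.
Step 16. [r4c6∈{5,8}] across row 4, 5 lands solely at r4c6. So r4c6=5.
Step 17. [r3c1∈{3}] r3c1 has the single candidate 3, so r3c1=3.
Step 18. [r7c9∈{6,7}] 7 has one home in col 9: r7c9 ⇒ r7c9=7.
Step 19. [r5c8∈{2,6}] row 5 places 2 nowhere but r5c8 ⇒ r5c8=2.
Step 20. [r9c8∈{1}] nothing but 1 survives at r9c8. So r9c8=1.
Step 21. [r2c8∈{5}] only 5 remains possible at r2c8, so r2c8=5.
Step 22. [r2c2∈{4}] only 4 remains possible at r2c2 ⇒ r2c2=4.
Step 23. [r4c8∈{3,8}] in row 4, 8 fits only at r4c8 ⇒ r4c8=8.
Step 24. [r1c7∈{3,4}] in col 7, 4 fits only at r1c7, so r1c7=4.
Step 25. [r8c3∈{9}] nothing but 9 survives at r8c3, so r8c3=9.
Step 26. [r1c5∈{7}] r1c5 is down to just 7. So r1c5=7.
Step 27. [r9c4∈{8,9}] in row 9, 9 fits only at r9c4, so r9c4=9.
Step 28. [r1c4∈{5}] r1c4's peers cover all but 5. So r1c4=5.
Step 29. [r5c6∈{4}] r5c6 is down to just 4, so r5c6=4.
Step 30. [r5c9∈{6}] only 6 remains possible at r5c9 ⇒ r5c9=6.
Step 31. [r8c4∈{1}] nothing but 1 survives at r8c4. So r8c4=1.
Step 32. [r6c1∈{7}] only 7 remains possible at r6c1 ⇒ r6c1=7.
Step 33. [r5c3∈{5}] r5c3 is down to just 5 ⇒ r5c3=5.
Step 34. [r9c7∈{2}] r9c7 has the single candidate 2, so r9c7=2.
Step 35. [r3c5∈{2}] r3c5's peers cover all but 2. So r3c5=2.
Step 36. [r2c7∈{1}] r2c7 has the single candidate 1 ⇒ r2c7=1.
Step 37. [r3c4∈{4}] only 4 remains possible at r3c4. So r3c4=4.
Step 38. [r7c4∈{8}] nothing but 8 survives at r7c4 ⇒ r7c4=8.
Step 39. [r1c8∈{3}] nothing but 3 survives at r1c8. So r1c8=3.
Step 40. [r6c5∈{1}] nothing but 1 survives at r6c5 ⇒ r6c5=1.
Step 41. [r6c6∈{8}] only 8 remains possible at r6c6, so r6c6=8.
Step 42. [r2c1∈{9}] nothing but 9 survives at r2c1, so r2c1=9.
Step 43. [r3c2∈{5}] r3c2 is down to just 5 ⇒ r3c2=5.
Step 44. [r3c8∈{7}] r3c8 has the single candidate 7, so r3c8=7.
Step 45. [r2c4∈{6}] r2c4's peers cover all but 6 ⇒ r2c4=6.
Step 46. [r9c3∈{8}] r9c3 is down to just 8 ⇒ r9c3=8.
Step 47. [r7c8∈{6}] r7c8's peers cover all but 6, so r7c8=6.
Step 48. [r6c8∈{9}] r6c8's peers cover all but 9, so r6c8=9.
Step 49. [r7c2∈{3}] r7c2's peers cover all but 3, so r7c2=3.
Step 50. [r4c7∈{3}] r4c7 has the single candidate 3 ⇒ r4c7=3.

Answer: 2 8 6 5 7 1 4 3 9 / 9 4 7 6 8 3 1 5 2 / 3 5 1 4 2 9 6 7 8 / 4 9 2 7 6 5 3 8 1 / 8 1 5 3 9 4 7 2 6 / 7 6 3 2 1 8 5 9 4 / 1 3 4 8 5 2 9 6 7 / 6 2 9 1 3 7 8 4 5 / 5 7 8 9 4 6 2 1 3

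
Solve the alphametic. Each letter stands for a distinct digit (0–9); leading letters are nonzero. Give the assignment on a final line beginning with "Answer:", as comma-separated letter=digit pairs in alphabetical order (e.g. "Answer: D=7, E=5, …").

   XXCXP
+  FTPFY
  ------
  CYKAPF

Step 1. [col 1: P + Y ≡ F (mod 10)] no forcing yet in column 1 (carry-in 0); P=2 is free and consistent — try it, so P=2.
Step 2. [col 1: P + Y ≡ F (mod 10)] no forcing yet in column 1 (carry-in 0); Y=3 is free and consistent — try it, so Y=3.
Step 3. [col 1: P + Y ≡ F (mod 10)] from column 1 (P=2, Y=3, carry-in 0, digits 2,3 already taken and all letters distinct): F must equal 5 ⇒ F=5.
Step 4. [C] adding two 5-digit numbers gives at most 5+1 digits, and here it does — C is that final carry and must be 1. So C=1.
Step 5. [col 2: X + F ≡ P (mod 10)] column 2 reads X+F+carry(0)=P with F=5, P=2; with digits 1,2,3,5 already taken and all letters distinct, the only value for X is 7 ⇒ X=7.
Step 6. [col 3: C + P ≡ A (mod 10)] column 3: given C=1, P=2, carry-in 1, and digits 1,2,3,5,7 already taken and all letters distinct, C+P≡A (mod 10) forces A=4 ⇒ A=4.
Step 7. [col 4: X + T ≡ K (mod 10)] column 4 reads X+T+carry(0)=K with X=7; with digits 1,2,3,4,5,7 already taken and all letters distinct, the only value for K is 6, so K=6.
Step 8. [col 4: X + T ≡ K (mod 10)] in column 4 we have X+T≡K with carry-in 0; given X=7, K=6 and digits 1,2,3,4,5,6,7 already taken and all letters distinct, that pins T to 9. So T=9.

Answer: A=4, C=1, F=5, K=6, P=2, T=9, X=7, Y=3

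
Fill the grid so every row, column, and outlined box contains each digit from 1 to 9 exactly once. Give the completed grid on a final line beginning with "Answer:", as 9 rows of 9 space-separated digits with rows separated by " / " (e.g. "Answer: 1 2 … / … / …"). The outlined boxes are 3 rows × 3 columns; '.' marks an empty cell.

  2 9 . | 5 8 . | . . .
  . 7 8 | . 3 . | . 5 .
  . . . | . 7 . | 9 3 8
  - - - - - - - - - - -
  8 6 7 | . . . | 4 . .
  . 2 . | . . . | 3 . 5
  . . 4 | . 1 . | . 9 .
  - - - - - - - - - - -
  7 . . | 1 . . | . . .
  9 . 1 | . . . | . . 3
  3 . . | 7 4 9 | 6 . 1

Step 1. [r4c9∈{2}] r4c9's peers cover all but 2 ⇒ r4c9=2.
Step 2. [r7c3∈{2,5,6}] across box 7, 6 lands solely at r7c3 ⇒ r7c3=6.
Step 3. [r7c6∈{2,3,5,8}] across row 7, 3 lands solely at r7c6 ⇒ r7c6=3.
Step 4. [r2c7∈{1,2}] r2c7 is the only open cell in box 3 admitting 2, so r2c7=2.
Step 5. [r3c2∈{1,4,5}] in col 2, 1 fits only at r3c2. So r3c2=1.
Step 6. [r2c4∈{4,6,9}] across row 2, 9 lands solely at r2c4, so r2c4=9.
Step 7. [r6c1∈{5}] only 5 remains possible at r6c1, so r6c1=5.
Step 8. [r2c6∈{1,4,6}] across row 2, 1 lands solely at r2c6, so r2c6=1.
Step 9. [r4c6∈{5}] r4c6 is down to just 5. So r4c6=5.
Step 10. [r1c7∈{1,7}] in col 7, 1 fits only at r1c7 ⇒ r1c7=1.
Step 11. [r9c3∈{2,5}] in col 3, 2 fits only at r9c3 ⇒ r9c3=2.
Step 12. [r9c8∈{8}] r9c8 has the single candidate 8 ⇒ r9c8=8.
Step 13. [r7c2∈{4,5,8}] r7c2 is the only open cell in row 7 admitting 8, so r7c2=8.
Step 14. [r6c7∈{7,8}] 8 has one home in col 7: r6c7, so r6c7=8.
Step 15. [r8c7∈{5,7}] in col 7, 7 fits only at r8c7. So r8c7=7.
Step 16. [r8c2∈{4,5}] r8c2 is the only open cell in col 2 admitting 4 ⇒ r8c2=4.
Step 17. [r8c8∈{2}] nothing but 2 survives at r8c8, so r8c8=2.
Step 18. [r7c8∈{4}] r7c8's peers cover all but 4 ⇒ r7c8=4.
Step 19. [r8c5∈{5,6}] row 8 places 5 nowhere but r8c5, so r8c5=5.
Step 20. [r5c5∈{6,9}] 6 has one home in col 5: r5c5. So r5c5=6.
Step 21. [r1c8∈{6,7}] col 8 places 6 nowhere but r1c8, so r1c8=6.
Step 22. [r1c6∈{4}] r1c6's peers cover all but 4. So r1c6=4.
Step 23. [r5c8∈{1,7}] 7 has one home in col 8: r5c8. So r5c8=7.
Step 24. [r2c1∈{4,6}] r2c1 is the only open cell in row 2 admitting 6 ⇒ r2c1=6.
Step 25. [r5c6∈{8}] only 8 remains possible at r5c6, so r5c6=8.
Step 26. [r8c6∈{6}] r8c6's peers cover all but 6. So r8c6=6.
Step 27. [r3c6∈{2}] nothing but 2 survives at r3c6, so r3c6=2.
Step 28. [r6c2∈{3}] r6c2 has the single candidate 3 ⇒ r6c2=3.
Step 29. [r5c3∈{9}] r5c3's peers cover all but 9 ⇒ r5c3=9.
Step 30. [r7c7∈{5}] r7c7 is down to just 5 ⇒ r7c7=5.
Step 31. [r7c9∈{9}] r7c9's peers cover all but 9. So r7c9=9.
Step 32. [r4c4∈{3}] only 3 remains possible at r4c4. So r4c4=3.
Step 33. [r7c5∈{2}] r7c5's peers cover all but 2, so r7c5=2.
Step 34. [r1c3∈{3}] r1c3 is down to just 3 ⇒ r1c3=3.
Step 35. [r6c9∈{6}] r6c9 is down to just 6. So r6c9=6.
Step 36. [r2c9∈{4}] r2c9 is down to just 4. So r2c9=4.
Step 37. [r5c4∈{4}] r5c4's peers cover all but 4. So r5c4=4.
Step 38. [r3c3∈{5}] r3c3's peers cover all but 5 ⇒ r3c3=5.
Step 39. [r3c1∈{4}] r3c1 has the single candidate 4, so r3c1=4.
Step 40. [r4c5∈{9}] nothing but 9 survives at r4c5, so r4c5=9.
Step 41. [r9c2∈{5}] only 5 remains possible at r9c2, so r9c2=5.
Step 42. [r3c4∈{6}] r3c4's peers cover all but 6 ⇒ r3c4=6.
Step 43. [r1c9∈{7}] nothing but 7 survives at r1c9. So r1c9=7.
Step 44. [r5c1∈{1}] nothing but 1 survives at r5c1, so r5c1=1.
Step 45. [r8c4∈{8}] nothing but 8 survives at r8c4 ⇒ r8c4=8.
Step 46. [r6c4∈{2}] r6c4's peers cover all but 2, so r6c4=2.
Step 47. [r4c8∈{1}] r4c8 has the single candidate 1 ⇒ r4c8=1.
Step 48. [r6c6∈{7}] r6c6's peers cover all but 7, so r6c6=7.

Answer: 2 9 3 5 8 4 1 6 7 / 6 7 8 9 3 1 2 5 4 / 4 1 5 6 7 2 9 3 8 / 8 6 7 3 9 5 4 1 2 / 1 2 9 4 6 8 3 7 5 / 5 3 4 2 1 7 8 9 6 / 7 8 6 1 2 3 5 4 9 / 9 4 1 8 5 6 7 2 3 / 3 5 2 7 4 9 6 8 1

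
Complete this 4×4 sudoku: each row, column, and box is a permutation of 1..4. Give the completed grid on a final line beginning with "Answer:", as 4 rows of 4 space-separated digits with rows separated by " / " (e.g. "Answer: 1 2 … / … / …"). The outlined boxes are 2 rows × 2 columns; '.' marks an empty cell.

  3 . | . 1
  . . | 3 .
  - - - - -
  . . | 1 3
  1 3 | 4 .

Step 1. [r1c2∈{2,4}] across row 1, 4 lands solely at r1c2 ⇒ r1c2=4.
Step 2. [r2c1∈{2}] r2c1's peers cover all but 2, so r2c1=2.
Step 3. [r3c1∈{4}] r3c1's peers cover all but 4. So r3c1=4.
Step 4. [r4c4∈{2}] only 2 remains possible at r4c4, so r4c4=2.
Step 5. [r1c3∈{2}] only 2 remains possible at r1c3 ⇒ r1c3=2.
Step 6. [r2c4∈{4}] r2c4's peers cover all but 4. So r2c4=4.
Step 7. [r3c2∈{2}] r3c2 is down to just 2, so r3c2=2.
Step 8. [r2c2∈{1}] r2c2's peers cover all but 1, so r2c2=1.

Answer: 3 4 2 1 / 2 1 3 4 / 4 2 1 3 / 1 3 4 2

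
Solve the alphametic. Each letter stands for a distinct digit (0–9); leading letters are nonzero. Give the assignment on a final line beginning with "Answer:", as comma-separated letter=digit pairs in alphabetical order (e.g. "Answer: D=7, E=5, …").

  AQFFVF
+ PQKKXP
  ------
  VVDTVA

Step 1. [col 1: F + P ≡ A (mod 10)] column 1 (F + P ≡ A (mod 10), carry-in 0) doesn't pin P yet; pick P=1 and continue. So P=1.
Step 2. [col 1: F + P ≡ A (mod 10)] F=7 is one option consistent with column 1 (F + P ≡ A (mod 10), carry-in 0) — take it. So F=7.
Step 3. [col 1: F + P ≡ A (mod 10)] column 1 reads F+P+carry(0)=A with F=7, P=1; with digits 1,7 already taken and all letters distinct, the only value for A is 8 ⇒ A=8.
Step 4. [col 2: V + X ≡ V (mod 10)] from column 2 (nothing yet, carry-in 0, digits 1,7,8 already taken and all letters distinct): X must equal 0 ⇒ X=0.
Step 5. [col 2: V + X ≡ V (mod 10)] column 2 (V + X ≡ V (mod 10), carry-in 0) doesn't pin V yet; pick V=9 and continue ⇒ V=9.
Step 6. [col 3: F + K ≡ T (mod 10)] T=2 is one option consistent with column 3 (F + K ≡ T (mod 10), carry-in 0) — take it, so T=2.
Step 7. [col 3: F + K ≡ T (mod 10)] in column 3 we have F+K≡T with carry-in 0; given F=7, T=2 and digits 0,1,2,7,8,9 already taken and all letters distinct, that pins K to 5. So K=5.
Step 8. [col 4: F + K ≡ D (mod 10)] in column 4 we have F+K≡D with carry-in 1; given F=7, K=5 and digits 0,1,2,5,7,8,9 already taken and all letters distinct, that pins D to 3, so D=3.
Step 9. [col 5: Q + Q ≡ V (mod 10)] in column 5 we have Q+Q≡V with carry-in 1; given V=9 and digits 0,1,2,3,5,7,8,9 already taken and all letters distinct, that pins Q to 4. So Q=4.

Answer: A=8, D=3, F=7, K=5, P=1, Q=4, T=2, V=9, X=0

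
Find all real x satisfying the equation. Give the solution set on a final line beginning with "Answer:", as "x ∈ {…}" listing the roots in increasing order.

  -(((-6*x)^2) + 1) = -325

Step 1. [-(((-6*x)^2) + 1) = -325] LHS negated; negate both sides, so neg: ((-6*x)^2) + 1 = 325.
Step 2. [((-6*x)^2) + 1 = 325] subtract 1: x sits inside (… + 1) ⇒ sub: (-6*x)^2 = 324.
Step 3. [(-6*x)^2 = 324] √ both sides: 324 ≥ 0 gives two branches, so sqrt: -6*x = 18 or -18.
Step 4. [-6*x = 18 or -18] leading coefficient -6: divide by -6. So div: x = -3 or 3.

Answer: x ∈ {-3, 3}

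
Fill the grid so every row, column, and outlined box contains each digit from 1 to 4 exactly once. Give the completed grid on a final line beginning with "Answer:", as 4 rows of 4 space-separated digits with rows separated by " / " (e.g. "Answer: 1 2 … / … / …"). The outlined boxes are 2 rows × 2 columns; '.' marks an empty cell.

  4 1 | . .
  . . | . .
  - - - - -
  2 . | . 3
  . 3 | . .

Step 1. [r1c4∈{2}] r1c4 has the single candidate 2 ⇒ r1c4=2.
Step 2. [r3c3∈{1,4}] r3c3 is the only open cell in row 3 admitting 1 ⇒ r3c3=1.
Step 3. [r4c4∈{4}] only 4 remains possible at r4c4. So r4c4=4.
Step 4. [r2c1∈{3}] only 3 remains possible at r2c1 ⇒ r2c1=3.
Step 5. [r2c4∈{1}] only 1 remains possible at r2c4 ⇒ r2c4=1.
Step 6. [r3c2∈{4}] r3c2 has the single candidate 4, so r3c2=4.
Step 7. [r1c3∈{3}] nothing but 3 survives at r1c3. So r1c3=3.
Step 8. [r2c2∈{2}] nothing but 2 survives at r2c2, so r2c2=2.
Step 9. [r4c3∈{2}] only 2 remains possible at r4c3 ⇒ r4c3=2.
Step 10. [r2c3∈{4}] r2c3 has the single candidate 4. So r2c3=4.
Step 11. [r4c1∈{1}] only 1 remains possible at r4c1 ⇒ r4c1=1.

Answer: 4 1 3 2 / 3 2 4 1 / 2 4 1 3 / 1 3 2 4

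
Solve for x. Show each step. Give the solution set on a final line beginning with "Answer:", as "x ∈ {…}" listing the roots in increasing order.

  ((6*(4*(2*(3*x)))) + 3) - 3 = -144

Step 1. [((6*(4*(2*(3*x)))) + 3) - 3 = -144] add 3: x sits inside (… - 3) ⇒ sub: (6*(4*(2*(3*x)))) + 3 = -141.
Step 2. [(6*(4*(2*(3*x)))) + 3 = -141] subtract 3: x sits inside (… + 3). So sub: 6*(4*(2*(3*x))) = -144.
Step 3. [6*(4*(2*(3*x))) = -144] divide by the outer 6 ⇒ div: 4*(2*(3*x)) = -24.
Step 4. [4*(2*(3*x)) = -24] 4 out front; divide by 4 ⇒ div: 2*(3*x) = -6.
Step 5. [2*(3*x) = -6] leading coefficient 2: divide by 2 ⇒ div: 3*x = -3.
Step 6. [3*x = -3] 3·(inner) — divide through by 3. So div: x = -1.

Answer: x ∈ {-1}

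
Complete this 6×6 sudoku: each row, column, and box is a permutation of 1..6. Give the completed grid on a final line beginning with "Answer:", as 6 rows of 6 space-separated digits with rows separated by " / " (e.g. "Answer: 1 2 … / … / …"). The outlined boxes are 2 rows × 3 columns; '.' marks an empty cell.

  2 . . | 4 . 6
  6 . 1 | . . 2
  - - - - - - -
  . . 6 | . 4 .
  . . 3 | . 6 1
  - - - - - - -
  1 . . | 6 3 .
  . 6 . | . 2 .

Step 1. [r3c1∈{5}] r3c1's peers cover all but 5. So r3c1=5.
Step 2. [r1c3∈{5}] nothing but 5 survives at r1c3, so r1c3=5.
Step 3. [r6c3∈{4}] r6c3's peers cover all but 4, so r6c3=4.
Step 4. [r2c4∈{3,5}] box 2 places 3 nowhere but r2c4 ⇒ r2c4=3.
Step 5. [r5c2∈{2,5}] col 2 places 5 nowhere but r5c2, so r5c2=5.
Step 6. [r3c4∈{2}] r3c4's peers cover all but 2, so r3c4=2.
Step 7. [r4c2∈{2,4}] 2 has one home in row 4: r4c2, so r4c2=2.
Step 8. [r6c6∈{5}] only 5 remains possible at r6c6, so r6c6=5.
Step 9. [r5c6∈{4}] r5c6 has the single candidate 4. So r5c6=4.
Step 10. [r2c2∈{4}] r2c2 has the single candidate 4 ⇒ r2c2=4.
Step 11. [r1c5∈{1}] r1c5's peers cover all but 1. So r1c5=1.
Step 12. [r3c6∈{3}] r3c6 has the single candidate 3. So r3c6=3.
Step 13. [r6c4∈{1}] r6c4's peers cover all but 1. So r6c4=1.
Step 14. [r5c3∈{2}] r5c3's peers cover all but 2. So r5c3=2.
Step 15. [r6c1∈{3}] nothing but 3 survives at r6c1. So r6c1=3.
Step 16. [r4c4∈{5}] r4c4's peers cover all but 5, so r4c4=5.
Step 17. [r1c2∈{3}] r1c2 has the single candidate 3 ⇒ r1c2=3.
Step 18. [r4c1∈{4}] only 4 remains possible at r4c1. So r4c1=4.
Step 19. [r2c5∈{5}] only 5 remains possible at r2c5 ⇒ r2c5=5.
Step 20. [r3c2∈{1}] only 1 remains possible at r3c2. So r3c2=1.

Answer: 2 3 5 4 1 6 / 6 4 1 3 5 2 / 5 1 6 2 4 3 / 4 2 3 5 6 1 / 1 5 2 6 3 4 / 3 6 4 1 2 5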